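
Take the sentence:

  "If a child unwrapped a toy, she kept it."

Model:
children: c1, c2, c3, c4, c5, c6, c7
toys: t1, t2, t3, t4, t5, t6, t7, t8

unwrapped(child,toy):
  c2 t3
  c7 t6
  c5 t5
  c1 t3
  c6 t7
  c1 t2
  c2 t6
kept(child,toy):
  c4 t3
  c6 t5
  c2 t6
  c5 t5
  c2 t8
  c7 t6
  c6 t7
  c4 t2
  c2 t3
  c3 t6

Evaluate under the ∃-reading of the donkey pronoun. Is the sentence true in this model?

"it" takes "a toy" as antecedent — a donkey pronoun bound across the clause boundary.
Weak reading: every child c with some unwrapped-toy has at least one unwrapped-toy t such that kept(c,t).
Per child: c1:✗  c2:✓  c5:✓  c6:✓  c7:✓
c1 has no witness among its unwrapped-toys.

False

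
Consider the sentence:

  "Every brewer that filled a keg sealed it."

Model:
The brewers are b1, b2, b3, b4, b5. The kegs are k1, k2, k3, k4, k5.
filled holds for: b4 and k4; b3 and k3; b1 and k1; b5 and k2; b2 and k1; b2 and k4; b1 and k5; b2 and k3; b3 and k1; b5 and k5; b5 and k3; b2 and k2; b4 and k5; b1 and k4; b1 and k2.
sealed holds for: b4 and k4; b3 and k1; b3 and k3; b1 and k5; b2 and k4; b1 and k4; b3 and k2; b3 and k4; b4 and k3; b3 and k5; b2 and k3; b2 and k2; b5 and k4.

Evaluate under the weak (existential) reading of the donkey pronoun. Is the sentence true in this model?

False

"it" takes "a keg" as antecedent — a donkey pronoun bound across the clause boundary.
Weak reading: every brewer b with some filled-keg has at least one filled-keg k such that sealed(b,k).
Per brewer: b1:✓  b2:✓  b3:✓  b4:✓  b5:✗
b5 has no witness among its filled-kegs.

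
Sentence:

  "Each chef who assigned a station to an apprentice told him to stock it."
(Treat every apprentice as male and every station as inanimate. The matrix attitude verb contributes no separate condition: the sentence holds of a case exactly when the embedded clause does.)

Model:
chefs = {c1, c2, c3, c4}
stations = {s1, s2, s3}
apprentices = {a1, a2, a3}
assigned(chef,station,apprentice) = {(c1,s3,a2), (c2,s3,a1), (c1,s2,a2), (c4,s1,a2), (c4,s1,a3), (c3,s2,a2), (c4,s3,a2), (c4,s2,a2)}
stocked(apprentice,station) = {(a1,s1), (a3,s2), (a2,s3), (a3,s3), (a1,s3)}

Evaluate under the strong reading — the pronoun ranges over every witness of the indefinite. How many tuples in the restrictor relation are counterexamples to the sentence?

5

"him" takes "an apprentice" as antecedent and "it" takes "a station"; both are donkey pronouns co-varying with the restrictor.
Strong reading: for every (c,s,a) with assigned(c,s,a), stocked(a,s).
Restrictor triples: (c1,s2,a2)→stocked(a2,s2) ✗  (c1,s3,a2)→stocked(a2,s3) ✓  (c2,s3,a1)→stocked(a1,s3) ✓  (c3,s2,a2)→stocked(a2,s2) ✗  (c4,s1,a2)→stocked(a2,s1) ✗  (c4,s1,a3)→stocked(a3,s1) ✗  (c4,s2,a2)→stocked(a2,s2) ✗  (c4,s3,a2)→stocked(a2,s3) ✓
Counterexamples (restrictor triples failing the scope): 5.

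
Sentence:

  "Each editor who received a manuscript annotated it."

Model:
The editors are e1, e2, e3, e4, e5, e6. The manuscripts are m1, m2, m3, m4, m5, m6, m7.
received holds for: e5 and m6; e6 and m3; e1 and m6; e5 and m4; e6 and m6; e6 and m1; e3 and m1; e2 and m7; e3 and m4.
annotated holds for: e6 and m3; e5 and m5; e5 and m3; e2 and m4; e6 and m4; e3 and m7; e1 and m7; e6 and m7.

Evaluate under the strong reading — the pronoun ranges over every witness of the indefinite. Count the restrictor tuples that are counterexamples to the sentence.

8

"it" takes "a manuscript" as antecedent — a donkey pronoun bound across the clause boundary.
Strong reading: for every (e,m) with received(e,m), annotated(e,m).
Restrictor pairs: (e1,m6) ✗  (e2,m7) ✗  (e3,m1) ✗  (e3,m4) ✗  (e5,m4) ✗  (e5,m6) ✗  (e6,m1) ✗  (e6,m3) ✓  (e6,m6) ✗
Counterexamples (restrictor pairs failing the scope): 8.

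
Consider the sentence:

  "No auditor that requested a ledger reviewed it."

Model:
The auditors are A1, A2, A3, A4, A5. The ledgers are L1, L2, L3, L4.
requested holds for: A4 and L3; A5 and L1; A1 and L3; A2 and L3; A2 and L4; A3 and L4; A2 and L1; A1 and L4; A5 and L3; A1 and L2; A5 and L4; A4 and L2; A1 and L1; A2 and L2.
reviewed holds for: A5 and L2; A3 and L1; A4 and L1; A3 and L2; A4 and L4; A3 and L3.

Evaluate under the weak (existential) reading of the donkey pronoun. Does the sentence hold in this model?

"it" takes "a ledger" as antecedent — a donkey pronoun bound across the clause boundary.
Truth condition: for no (a,l) with requested(a,l) does reviewed(a,l) hold.
Restrictor pairs — does the scope hold? (A1,L1):fails  (A1,L2):fails  (A1,L3):fails  (A1,L4):fails  (A2,L1):fails  (A2,L2):fails  (A2,L3):fails  (A2,L4):fails  (A3,L4):fails  (A4,L2):fails  (A4,L3):fails  (A5,L1):fails  (A5,L3):fails  (A5,L4):fails
Scope holds for no restrictor pair, so the sentence is true.

True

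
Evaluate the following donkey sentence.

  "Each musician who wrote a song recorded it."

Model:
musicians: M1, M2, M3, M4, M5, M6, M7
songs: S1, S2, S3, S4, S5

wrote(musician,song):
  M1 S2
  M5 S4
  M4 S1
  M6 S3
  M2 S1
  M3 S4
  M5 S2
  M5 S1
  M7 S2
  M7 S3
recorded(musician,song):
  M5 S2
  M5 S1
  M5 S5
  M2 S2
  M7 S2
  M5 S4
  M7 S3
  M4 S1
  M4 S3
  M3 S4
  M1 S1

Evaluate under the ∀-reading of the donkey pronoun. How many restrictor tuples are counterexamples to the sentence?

"it" takes "a song" as antecedent — a donkey pronoun bound across the clause boundary.
Strong reading: for every (m,s) with wrote(m,s), recorded(m,s).
Restrictor pairs: (M1,S2) ✗  (M2,S1) ✗  (M3,S4) ✓  (M4,S1) ✓  (M5,S1) ✓  (M5,S2) ✓  (M5,S4) ✓  (M6,S3) ✗  (M7,S2) ✓  (M7,S3) ✓
Counterexamples (restrictor pairs failing the scope): 3.

3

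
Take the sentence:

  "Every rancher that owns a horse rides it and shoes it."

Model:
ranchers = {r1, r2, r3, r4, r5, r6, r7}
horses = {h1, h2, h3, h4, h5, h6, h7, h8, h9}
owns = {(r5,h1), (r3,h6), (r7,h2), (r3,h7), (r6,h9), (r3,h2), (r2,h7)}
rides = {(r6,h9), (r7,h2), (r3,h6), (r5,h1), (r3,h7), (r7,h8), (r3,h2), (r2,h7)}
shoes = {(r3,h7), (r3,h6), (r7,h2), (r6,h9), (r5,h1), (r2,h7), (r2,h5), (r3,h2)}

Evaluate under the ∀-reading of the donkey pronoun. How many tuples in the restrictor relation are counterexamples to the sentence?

0

"it" takes "a horse" as antecedent — a donkey pronoun bound across the clause boundary.
Strong reading: for every (r,h) with owns(r,h), rides(r,h) ∧ shoes(r,h).
Restrictor pairs: (r2,h7) ✓  (r3,h2) ✓  (r3,h6) ✓  (r3,h7) ✓  (r5,h1) ✓  (r6,h9) ✓  (r7,h2) ✓
Counterexamples (restrictor pairs failing the scope): 0.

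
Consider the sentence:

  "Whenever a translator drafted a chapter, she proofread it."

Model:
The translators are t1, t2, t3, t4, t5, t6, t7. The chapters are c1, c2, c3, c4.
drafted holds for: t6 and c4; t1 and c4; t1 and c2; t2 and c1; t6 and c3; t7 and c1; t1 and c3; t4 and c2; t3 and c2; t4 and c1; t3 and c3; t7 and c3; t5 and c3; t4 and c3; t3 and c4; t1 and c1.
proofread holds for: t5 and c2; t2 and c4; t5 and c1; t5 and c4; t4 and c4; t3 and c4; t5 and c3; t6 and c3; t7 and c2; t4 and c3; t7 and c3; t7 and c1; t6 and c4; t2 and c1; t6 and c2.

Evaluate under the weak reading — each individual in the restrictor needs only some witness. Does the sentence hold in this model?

"it" takes "a chapter" as antecedent — a donkey pronoun bound across the clause boundary.
Weak reading: every translator t with some drafted-chapter has at least one drafted-chapter c such that proofread(t,c).
Per translator: t1:✗  t2:✓  t3:✓  t4:✓  t5:✓  t6:✓  t7:✓
t1 has no witness among its drafted-chapters.

False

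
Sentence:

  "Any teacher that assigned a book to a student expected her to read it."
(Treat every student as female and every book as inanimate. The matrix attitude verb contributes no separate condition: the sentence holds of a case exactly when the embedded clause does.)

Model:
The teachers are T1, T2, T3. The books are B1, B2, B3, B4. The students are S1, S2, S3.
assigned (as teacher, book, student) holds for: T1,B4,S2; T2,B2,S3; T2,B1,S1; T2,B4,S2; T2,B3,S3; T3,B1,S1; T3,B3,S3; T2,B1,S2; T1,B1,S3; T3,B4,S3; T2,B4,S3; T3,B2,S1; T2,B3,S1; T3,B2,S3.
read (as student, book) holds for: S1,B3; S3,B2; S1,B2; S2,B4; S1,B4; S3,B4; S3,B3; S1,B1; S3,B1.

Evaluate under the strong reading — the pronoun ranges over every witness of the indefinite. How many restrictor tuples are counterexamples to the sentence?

1

"her" takes "a student" as antecedent and "it" takes "a book"; both are donkey pronouns co-varying with the restrictor.
Strong reading: for every (t,b,s) with assigned(t,b,s), read(s,b).
Restrictor triples: (T1,B1,S3)→read(S3,B1) ✓  (T1,B4,S2)→read(S2,B4) ✓  (T2,B1,S1)→read(S1,B1) ✓  (T2,B1,S2)→read(S2,B1) ✗  (T2,B2,S3)→read(S3,B2) ✓  (T2,B3,S1)→read(S1,B3) ✓  (T2,B3,S3)→read(S3,B3) ✓  (T2,B4,S2)→read(S2,B4) ✓  (T2,B4,S3)→read(S3,B4) ✓  (T3,B1,S1)→read(S1,B1) ✓  (T3,B2,S1)→read(S1,B2) ✓  (T3,B2,S3)→read(S3,B2) ✓  (T3,B3,S3)→read(S3,B3) ✓  (T3,B4,S3)→read(S3,B4) ✓
Counterexamples (restrictor triples failing the scope): 1.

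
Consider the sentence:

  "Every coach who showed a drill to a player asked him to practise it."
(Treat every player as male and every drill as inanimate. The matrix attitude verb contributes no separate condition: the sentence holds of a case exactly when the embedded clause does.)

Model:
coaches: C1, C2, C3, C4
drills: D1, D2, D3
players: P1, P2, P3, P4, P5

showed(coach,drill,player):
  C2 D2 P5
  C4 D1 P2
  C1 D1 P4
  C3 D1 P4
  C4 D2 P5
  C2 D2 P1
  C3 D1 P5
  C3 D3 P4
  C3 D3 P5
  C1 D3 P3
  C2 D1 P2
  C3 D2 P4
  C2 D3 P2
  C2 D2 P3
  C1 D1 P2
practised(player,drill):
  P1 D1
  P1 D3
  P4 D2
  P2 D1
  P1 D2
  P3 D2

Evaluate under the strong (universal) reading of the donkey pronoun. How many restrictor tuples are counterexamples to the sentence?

"him" takes "a player" as antecedent and "it" takes "a drill"; both are donkey pronouns co-varying with the restrictor.
Strong reading: for every (c,d,p) with showed(c,d,p), practised(p,d).
Restrictor triples: (C1,D1,P2)→practised(P2,D1) ✓  (C1,D1,P4)→practised(P4,D1) ✗  (C1,D3,P3)→practised(P3,D3) ✗  (C2,D1,P2)→practised(P2,D1) ✓  (C2,D2,P1)→practised(P1,D2) ✓  (C2,D2,P3)→practised(P3,D2) ✓  (C2,D2,P5)→practised(P5,D2) ✗  (C2,D3,P2)→practised(P2,D3) ✗  (C3,D1,P4)→practised(P4,D1) ✗  (C3,D1,P5)→practised(P5,D1) ✗  (C3,D2,P4)→practised(P4,D2) ✓  (C3,D3,P4)→practised(P4,D3) ✗  (C3,D3,P5)→practised(P5,D3) ✗  (C4,D1,P2)→practised(P2,D1) ✓  (C4,D2,P5)→practised(P5,D2) ✗
Counterexamples (restrictor triples failing the scope): 9.

9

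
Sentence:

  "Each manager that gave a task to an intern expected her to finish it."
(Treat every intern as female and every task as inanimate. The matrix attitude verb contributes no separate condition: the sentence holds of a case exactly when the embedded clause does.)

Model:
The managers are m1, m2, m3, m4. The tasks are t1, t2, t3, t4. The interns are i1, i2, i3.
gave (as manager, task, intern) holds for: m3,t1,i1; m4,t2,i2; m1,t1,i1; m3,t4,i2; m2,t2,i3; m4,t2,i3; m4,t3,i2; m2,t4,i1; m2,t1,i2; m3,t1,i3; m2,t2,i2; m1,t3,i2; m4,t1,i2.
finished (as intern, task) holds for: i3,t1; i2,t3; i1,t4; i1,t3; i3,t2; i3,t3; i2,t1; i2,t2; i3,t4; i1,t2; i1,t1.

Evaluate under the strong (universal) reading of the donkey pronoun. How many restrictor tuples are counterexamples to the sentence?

"her" takes "an intern" as antecedent and "it" takes "a task"; both are donkey pronouns co-varying with the restrictor.
Strong reading: for every (m,t,i) with gave(m,t,i), finished(i,t).
Restrictor triples: (m1,t1,i1)→finished(i1,t1) ✓  (m1,t3,i2)→finished(i2,t3) ✓  (m2,t1,i2)→finished(i2,t1) ✓  (m2,t2,i2)→finished(i2,t2) ✓  (m2,t2,i3)→finished(i3,t2) ✓  (m2,t4,i1)→finished(i1,t4) ✓  (m3,t1,i1)→finished(i1,t1) ✓  (m3,t1,i3)→finished(i3,t1) ✓  (m3,t4,i2)→finished(i2,t4) ✗  (m4,t1,i2)→finished(i2,t1) ✓  (m4,t2,i2)→finished(i2,t2) ✓  (m4,t2,i3)→finished(i3,t2) ✓  (m4,t3,i2)→finished(i2,t3) ✓
Counterexamples (restrictor triples failing the scope): 1.

1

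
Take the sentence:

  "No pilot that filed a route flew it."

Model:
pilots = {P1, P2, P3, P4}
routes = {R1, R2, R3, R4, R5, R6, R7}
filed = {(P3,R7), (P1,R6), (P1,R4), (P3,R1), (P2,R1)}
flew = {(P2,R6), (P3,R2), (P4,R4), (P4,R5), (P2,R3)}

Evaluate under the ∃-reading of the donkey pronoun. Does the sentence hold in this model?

True

"it" takes "a route" as antecedent — a donkey pronoun bound across the clause boundary.
Truth condition: for no (p,r) with filed(p,r) does flew(p,r) hold.
Restrictor pairs — does the scope hold? (P1,R4):fails  (P1,R6):fails  (P2,R1):fails  (P3,R1):fails  (P3,R7):fails
Scope holds for no restrictor pair, so the sentence is true.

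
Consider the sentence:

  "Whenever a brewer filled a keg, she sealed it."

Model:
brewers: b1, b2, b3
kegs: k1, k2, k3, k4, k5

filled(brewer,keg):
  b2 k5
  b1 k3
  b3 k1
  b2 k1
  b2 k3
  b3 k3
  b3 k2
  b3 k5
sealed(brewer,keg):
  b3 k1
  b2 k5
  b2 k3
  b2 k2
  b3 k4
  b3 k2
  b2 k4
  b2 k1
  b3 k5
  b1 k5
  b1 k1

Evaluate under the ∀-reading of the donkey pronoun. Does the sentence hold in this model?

"it" takes "a keg" as antecedent — a donkey pronoun bound across the clause boundary.
Strong reading: for every (b,k) with filled(b,k), sealed(b,k).
Restrictor pairs: (b1,k3) ✗  (b2,k1) ✓  (b2,k3) ✓  (b2,k5) ✓  (b3,k1) ✓  (b3,k2) ✓  (b3,k3) ✗  (b3,k5) ✓
Counterexample: (b1,k3) is in filled but fails the scope.

False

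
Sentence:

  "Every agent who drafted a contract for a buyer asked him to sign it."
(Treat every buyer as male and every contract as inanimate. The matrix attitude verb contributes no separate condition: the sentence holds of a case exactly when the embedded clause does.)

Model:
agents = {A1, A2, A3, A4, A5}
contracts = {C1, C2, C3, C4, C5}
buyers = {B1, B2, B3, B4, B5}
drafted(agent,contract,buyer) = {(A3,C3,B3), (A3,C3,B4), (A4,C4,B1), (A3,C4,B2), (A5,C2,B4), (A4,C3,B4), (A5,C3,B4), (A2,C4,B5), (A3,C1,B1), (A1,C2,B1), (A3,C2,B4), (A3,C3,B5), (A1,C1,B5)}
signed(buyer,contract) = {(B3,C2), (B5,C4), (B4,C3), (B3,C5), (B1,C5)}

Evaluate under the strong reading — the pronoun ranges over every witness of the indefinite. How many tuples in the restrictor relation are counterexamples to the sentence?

"him" takes "a buyer" as antecedent and "it" takes "a contract"; both are donkey pronouns co-varying with the restrictor.
Strong reading: for every (a,c,b) with drafted(a,c,b), signed(b,c).
Restrictor triples: (A1,C1,B5)→signed(B5,C1) ✗  (A1,C2,B1)→signed(B1,C2) ✗  (A2,C4,B5)→signed(B5,C4) ✓  (A3,C1,B1)→signed(B1,C1) ✗  (A3,C2,B4)→signed(B4,C2) ✗  (A3,C3,B3)→signed(B3,C3) ✗  (A3,C3,B4)→signed(B4,C3) ✓  (A3,C3,B5)→signed(B5,C3) ✗  (A3,C4,B2)→signed(B2,C4) ✗  (A4,C3,B4)→signed(B4,C3) ✓  (A4,C4,B1)→signed(B1,C4) ✗  (A5,C2,B4)→signed(B4,C2) ✗  (A5,C3,B4)→signed(B4,C3) ✓
Counterexamples (restrictor triples failing the scope): 9.

9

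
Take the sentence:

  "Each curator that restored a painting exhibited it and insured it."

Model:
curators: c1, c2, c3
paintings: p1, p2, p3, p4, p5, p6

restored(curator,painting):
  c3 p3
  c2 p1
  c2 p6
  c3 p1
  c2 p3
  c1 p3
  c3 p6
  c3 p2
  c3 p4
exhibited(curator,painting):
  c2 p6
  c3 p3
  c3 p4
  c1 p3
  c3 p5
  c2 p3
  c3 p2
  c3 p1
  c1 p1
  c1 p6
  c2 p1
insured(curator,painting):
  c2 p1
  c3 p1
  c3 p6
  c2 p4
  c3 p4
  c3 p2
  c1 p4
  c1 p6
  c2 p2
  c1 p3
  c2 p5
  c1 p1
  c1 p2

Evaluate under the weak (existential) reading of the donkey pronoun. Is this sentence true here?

"it" takes "a painting" as antecedent — a donkey pronoun bound across the clause boundary.
Weak reading: every curator c with some restored-painting has at least one restored-painting p such that exhibited(c,p) ∧ insured(c,p).
Per curator: c1:✓  c2:✓  c3:✓
Every curator in the restrictor has a witness.

True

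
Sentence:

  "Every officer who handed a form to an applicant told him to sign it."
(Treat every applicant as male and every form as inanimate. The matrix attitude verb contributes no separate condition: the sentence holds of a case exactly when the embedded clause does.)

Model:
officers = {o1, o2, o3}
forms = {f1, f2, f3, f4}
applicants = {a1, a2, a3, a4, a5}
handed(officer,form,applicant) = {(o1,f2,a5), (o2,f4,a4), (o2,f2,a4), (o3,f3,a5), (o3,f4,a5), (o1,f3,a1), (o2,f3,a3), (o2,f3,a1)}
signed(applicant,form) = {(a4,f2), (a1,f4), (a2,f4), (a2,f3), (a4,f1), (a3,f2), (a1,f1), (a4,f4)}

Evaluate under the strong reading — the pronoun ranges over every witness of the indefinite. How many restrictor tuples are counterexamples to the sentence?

"him" takes "an applicant" as antecedent and "it" takes "a form"; both are donkey pronouns co-varying with the restrictor.
Strong reading: for every (o,f,a) with handed(o,f,a), signed(a,f).
Restrictor triples: (o1,f2,a5)→signed(a5,f2) ✗  (o1,f3,a1)→signed(a1,f3) ✗  (o2,f2,a4)→signed(a4,f2) ✓  (o2,f3,a1)→signed(a1,f3) ✗  (o2,f3,a3)→signed(a3,f3) ✗  (o2,f4,a4)→signed(a4,f4) ✓  (o3,f3,a5)→signed(a5,f3) ✗  (o3,f4,a5)→signed(a5,f4) ✗
Counterexamples (restrictor triples failing the scope): 6.

6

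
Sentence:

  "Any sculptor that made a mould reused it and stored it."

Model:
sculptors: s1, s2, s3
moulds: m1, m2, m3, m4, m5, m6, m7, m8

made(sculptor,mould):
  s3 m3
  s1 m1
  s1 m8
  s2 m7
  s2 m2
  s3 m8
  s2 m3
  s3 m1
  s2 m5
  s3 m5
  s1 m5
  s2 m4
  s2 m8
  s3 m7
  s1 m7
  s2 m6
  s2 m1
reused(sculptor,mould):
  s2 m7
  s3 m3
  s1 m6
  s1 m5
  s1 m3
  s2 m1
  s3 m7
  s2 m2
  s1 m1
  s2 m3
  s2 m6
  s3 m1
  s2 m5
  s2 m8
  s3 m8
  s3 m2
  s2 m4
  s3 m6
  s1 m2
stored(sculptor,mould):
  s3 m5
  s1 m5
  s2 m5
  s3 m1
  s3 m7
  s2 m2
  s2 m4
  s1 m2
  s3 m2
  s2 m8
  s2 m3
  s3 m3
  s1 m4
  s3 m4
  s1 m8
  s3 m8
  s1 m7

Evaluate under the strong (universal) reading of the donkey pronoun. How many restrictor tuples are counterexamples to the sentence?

7

"it" takes "a mould" as antecedent — a donkey pronoun bound across the clause boundary.
Strong reading: for every (s,m) with made(s,m), reused(s,m) ∧ stored(s,m).
Restrictor pairs: (s1,m1) ✗  (s1,m5) ✓  (s1,m7) ✗  (s1,m8) ✗  (s2,m1) ✗  (s2,m2) ✓  (s2,m3) ✓  (s2,m4) ✓  (s2,m5) ✓  (s2,m6) ✗  (s2,m7) ✗  (s2,m8) ✓  (s3,m1) ✓  (s3,m3) ✓  (s3,m5) ✗  (s3,m7) ✓  (s3,m8) ✓
Counterexamples (restrictor pairs failing the scope): 7.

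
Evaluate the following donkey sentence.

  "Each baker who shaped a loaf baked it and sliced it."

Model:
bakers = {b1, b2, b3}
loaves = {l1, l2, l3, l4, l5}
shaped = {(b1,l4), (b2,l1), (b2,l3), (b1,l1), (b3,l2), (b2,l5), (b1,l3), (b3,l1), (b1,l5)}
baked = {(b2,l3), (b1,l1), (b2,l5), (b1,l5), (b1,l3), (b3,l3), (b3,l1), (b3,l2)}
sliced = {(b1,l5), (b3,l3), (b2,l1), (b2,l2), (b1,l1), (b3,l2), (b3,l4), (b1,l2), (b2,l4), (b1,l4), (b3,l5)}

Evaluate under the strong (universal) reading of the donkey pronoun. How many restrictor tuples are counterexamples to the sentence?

6

"it" takes "a loaf" as antecedent — a donkey pronoun bound across the clause boundary.
Strong reading: for every (b,l) with shaped(b,l), baked(b,l) ∧ sliced(b,l).
Restrictor pairs: (b1,l1) ✓  (b1,l3) ✗  (b1,l4) ✗  (b1,l5) ✓  (b2,l1) ✗  (b2,l3) ✗  (b2,l5) ✗  (b3,l1) ✗  (b3,l2) ✓
Counterexamples (restrictor pairs failing the scope): 6.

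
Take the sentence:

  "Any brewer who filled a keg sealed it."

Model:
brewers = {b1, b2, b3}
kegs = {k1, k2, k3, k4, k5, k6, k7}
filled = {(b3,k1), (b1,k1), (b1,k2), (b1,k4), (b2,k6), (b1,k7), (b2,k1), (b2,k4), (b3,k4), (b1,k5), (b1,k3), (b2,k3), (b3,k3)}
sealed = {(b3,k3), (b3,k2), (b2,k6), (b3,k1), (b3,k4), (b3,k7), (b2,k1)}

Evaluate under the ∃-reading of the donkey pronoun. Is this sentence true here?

"it" takes "a keg" as antecedent — a donkey pronoun bound across the clause boundary.
Weak reading: every brewer b with some filled-keg has at least one filled-keg k such that sealed(b,k).
Per brewer: b1:✗  b2:✓  b3:✓
b1 has no witness among its filled-kegs.

False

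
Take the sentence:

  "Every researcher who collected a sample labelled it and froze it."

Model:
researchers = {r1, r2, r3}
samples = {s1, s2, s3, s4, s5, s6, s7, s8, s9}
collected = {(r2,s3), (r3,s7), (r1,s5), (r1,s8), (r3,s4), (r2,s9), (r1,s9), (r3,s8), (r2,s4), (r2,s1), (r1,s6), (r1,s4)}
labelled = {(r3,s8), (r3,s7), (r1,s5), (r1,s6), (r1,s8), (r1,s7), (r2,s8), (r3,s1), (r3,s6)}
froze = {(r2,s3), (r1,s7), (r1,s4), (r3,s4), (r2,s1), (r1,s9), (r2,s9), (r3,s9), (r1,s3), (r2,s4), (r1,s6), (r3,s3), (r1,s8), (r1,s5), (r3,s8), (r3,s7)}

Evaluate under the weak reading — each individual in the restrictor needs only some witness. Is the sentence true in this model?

"it" takes "a sample" as antecedent — a donkey pronoun bound across the clause boundary.
Weak reading: every researcher r with some collected-sample has at least one collected-sample s such that labelled(r,s) ∧ froze(r,s).
Per researcher: r1:✓  r2:✗  r3:✓
r2 has no witness among its collected-samples.

False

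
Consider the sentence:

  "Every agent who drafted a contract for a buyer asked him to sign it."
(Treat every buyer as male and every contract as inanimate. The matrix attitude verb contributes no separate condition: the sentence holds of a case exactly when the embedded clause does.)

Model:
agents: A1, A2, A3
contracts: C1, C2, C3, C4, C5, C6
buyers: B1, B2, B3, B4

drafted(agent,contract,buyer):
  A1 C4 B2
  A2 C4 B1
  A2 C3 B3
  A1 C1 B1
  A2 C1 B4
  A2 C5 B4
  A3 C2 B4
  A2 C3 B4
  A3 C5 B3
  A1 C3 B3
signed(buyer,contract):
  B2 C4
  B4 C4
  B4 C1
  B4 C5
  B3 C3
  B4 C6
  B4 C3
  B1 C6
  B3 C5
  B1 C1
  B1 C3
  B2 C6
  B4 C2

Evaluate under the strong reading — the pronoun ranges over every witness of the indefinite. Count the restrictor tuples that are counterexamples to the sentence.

1

"him" takes "a buyer" as antecedent and "it" takes "a contract"; both are donkey pronouns co-varying with the restrictor.
Strong reading: for every (a,c,b) with drafted(a,c,b), signed(b,c).
Restrictor triples: (A1,C1,B1)→signed(B1,C1) ✓  (A1,C3,B3)→signed(B3,C3) ✓  (A1,C4,B2)→signed(B2,C4) ✓  (A2,C1,B4)→signed(B4,C1) ✓  (A2,C3,B3)→signed(B3,C3) ✓  (A2,C3,B4)→signed(B4,C3) ✓  (A2,C4,B1)→signed(B1,C4) ✗  (A2,C5,B4)→signed(B4,C5) ✓  (A3,C2,B4)→signed(B4,C2) ✓  (A3,C5,B3)→signed(B3,C5) ✓
Counterexamples (restrictor triples failing the scope): 1.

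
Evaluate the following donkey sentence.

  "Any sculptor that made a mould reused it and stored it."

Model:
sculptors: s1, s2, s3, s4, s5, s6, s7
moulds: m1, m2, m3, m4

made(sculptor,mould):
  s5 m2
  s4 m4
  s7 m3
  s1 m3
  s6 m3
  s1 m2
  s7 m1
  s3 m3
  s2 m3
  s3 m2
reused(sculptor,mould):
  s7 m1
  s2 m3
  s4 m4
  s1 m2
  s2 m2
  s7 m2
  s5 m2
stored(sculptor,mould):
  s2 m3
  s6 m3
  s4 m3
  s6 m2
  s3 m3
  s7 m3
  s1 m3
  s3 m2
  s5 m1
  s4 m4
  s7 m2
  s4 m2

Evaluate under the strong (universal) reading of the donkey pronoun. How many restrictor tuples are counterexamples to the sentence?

8

"it" takes "a mould" as antecedent — a donkey pronoun bound across the clause boundary.
Strong reading: for every (s,m) with made(s,m), reused(s,m) ∧ stored(s,m).
Restrictor pairs: (s1,m2) ✗  (s1,m3) ✗  (s2,m3) ✓  (s3,m2) ✗  (s3,m3) ✗  (s4,m4) ✓  (s5,m2) ✗  (s6,m3) ✗  (s7,m1) ✗  (s7,m3) ✗
Counterexamples (restrictor pairs failing the scope): 8.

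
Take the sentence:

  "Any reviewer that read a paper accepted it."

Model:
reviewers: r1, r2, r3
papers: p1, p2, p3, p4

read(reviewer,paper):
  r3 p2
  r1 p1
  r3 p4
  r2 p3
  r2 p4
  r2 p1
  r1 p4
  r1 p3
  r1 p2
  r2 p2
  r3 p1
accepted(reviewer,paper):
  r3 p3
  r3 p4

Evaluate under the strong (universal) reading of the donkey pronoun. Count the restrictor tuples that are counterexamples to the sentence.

10

"it" takes "a paper" as antecedent — a donkey pronoun bound across the clause boundary.
Strong reading: for every (r,p) with read(r,p), accepted(r,p).
Restrictor pairs: (r1,p1) ✗  (r1,p2) ✗  (r1,p3) ✗  (r1,p4) ✗  (r2,p1) ✗  (r2,p2) ✗  (r2,p3) ✗  (r2,p4) ✗  (r3,p1) ✗  (r3,p2) ✗  (r3,p4) ✓
Counterexamples (restrictor pairs failing the scope): 10.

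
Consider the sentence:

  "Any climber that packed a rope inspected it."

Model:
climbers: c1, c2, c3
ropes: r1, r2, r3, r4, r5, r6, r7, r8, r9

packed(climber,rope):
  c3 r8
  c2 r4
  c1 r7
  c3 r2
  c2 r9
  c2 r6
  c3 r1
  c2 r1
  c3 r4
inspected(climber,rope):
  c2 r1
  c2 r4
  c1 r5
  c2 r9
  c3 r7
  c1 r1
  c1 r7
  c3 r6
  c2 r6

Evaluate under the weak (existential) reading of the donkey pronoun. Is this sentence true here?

False

"it" takes "a rope" as antecedent — a donkey pronoun bound across the clause boundary.
Weak reading: every climber c with some packed-rope has at least one packed-rope r such that inspected(c,r).
Per climber: c1:✓  c2:✓  c3:✗
c3 has no witness among its packed-ropes.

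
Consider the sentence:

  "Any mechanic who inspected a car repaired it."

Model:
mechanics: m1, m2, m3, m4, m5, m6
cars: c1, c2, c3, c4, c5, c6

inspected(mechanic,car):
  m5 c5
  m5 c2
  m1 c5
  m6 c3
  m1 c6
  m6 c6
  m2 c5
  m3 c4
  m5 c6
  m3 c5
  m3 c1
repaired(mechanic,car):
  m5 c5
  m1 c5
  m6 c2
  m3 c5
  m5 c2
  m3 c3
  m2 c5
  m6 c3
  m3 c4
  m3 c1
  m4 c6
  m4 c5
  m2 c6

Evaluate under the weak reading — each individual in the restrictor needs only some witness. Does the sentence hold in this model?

True

"it" takes "a car" as antecedent — a donkey pronoun bound across the clause boundary.
Weak reading: every mechanic m with some inspected-car has at least one inspected-car c such that repaired(m,c).
Per mechanic: m1:✓  m2:✓  m3:✓  m5:✓  m6:✓
Every mechanic in the restrictor has a witness.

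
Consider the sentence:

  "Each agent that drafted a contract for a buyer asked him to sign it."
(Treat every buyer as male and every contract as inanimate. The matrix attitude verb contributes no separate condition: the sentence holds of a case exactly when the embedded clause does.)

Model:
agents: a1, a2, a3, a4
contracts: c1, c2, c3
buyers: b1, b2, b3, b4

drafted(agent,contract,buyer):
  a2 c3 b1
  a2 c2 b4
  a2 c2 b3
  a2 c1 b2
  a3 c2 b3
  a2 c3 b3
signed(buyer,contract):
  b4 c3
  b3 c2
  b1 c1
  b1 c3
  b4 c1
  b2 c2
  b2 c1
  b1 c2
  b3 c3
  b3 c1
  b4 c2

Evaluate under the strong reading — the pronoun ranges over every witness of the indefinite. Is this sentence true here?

"him" takes "a buyer" as antecedent and "it" takes "a contract"; both are donkey pronouns co-varying with the restrictor.
Strong reading: for every (a,c,b) with drafted(a,c,b), signed(b,c).
Restrictor triples: (a2,c1,b2)→signed(b2,c1) ✓  (a2,c2,b3)→signed(b3,c2) ✓  (a2,c2,b4)→signed(b4,c2) ✓  (a2,c3,b1)→signed(b1,c3) ✓  (a2,c3,b3)→signed(b3,c3) ✓  (a3,c2,b3)→signed(b3,c2) ✓
Every restrictor triple satisfies the scope.

True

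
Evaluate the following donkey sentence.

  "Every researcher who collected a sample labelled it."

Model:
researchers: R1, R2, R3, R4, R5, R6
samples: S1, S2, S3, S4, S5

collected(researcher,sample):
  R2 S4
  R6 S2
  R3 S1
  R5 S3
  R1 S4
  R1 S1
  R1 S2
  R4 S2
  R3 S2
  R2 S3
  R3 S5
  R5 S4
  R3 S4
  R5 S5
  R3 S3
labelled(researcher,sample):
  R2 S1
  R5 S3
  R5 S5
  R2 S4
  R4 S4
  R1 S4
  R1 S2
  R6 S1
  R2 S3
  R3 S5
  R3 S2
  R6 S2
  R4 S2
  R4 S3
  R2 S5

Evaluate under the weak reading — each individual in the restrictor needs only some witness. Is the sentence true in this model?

"it" takes "a sample" as antecedent — a donkey pronoun bound across the clause boundary.
Weak reading: every researcher r with some collected-sample has at least one collected-sample s such that labelled(r,s).
Per researcher: R1:✓  R2:✓  R3:✓  R4:✓  R5:✓  R6:✓
Every researcher in the restrictor has a witness.

True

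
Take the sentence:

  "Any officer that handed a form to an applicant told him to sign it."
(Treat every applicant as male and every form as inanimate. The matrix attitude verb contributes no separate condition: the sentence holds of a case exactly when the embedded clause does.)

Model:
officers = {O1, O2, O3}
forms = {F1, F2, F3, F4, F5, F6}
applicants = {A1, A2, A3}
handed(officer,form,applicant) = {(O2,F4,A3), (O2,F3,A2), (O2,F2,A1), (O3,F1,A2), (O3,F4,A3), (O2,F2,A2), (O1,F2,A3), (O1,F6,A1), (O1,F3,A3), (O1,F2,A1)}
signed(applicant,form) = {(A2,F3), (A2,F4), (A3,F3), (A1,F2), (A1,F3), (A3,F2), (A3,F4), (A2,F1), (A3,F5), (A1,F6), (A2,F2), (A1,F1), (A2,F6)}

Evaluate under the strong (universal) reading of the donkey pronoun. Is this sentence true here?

"him" takes "an applicant" as antecedent and "it" takes "a form"; both are donkey pronouns co-varying with the restrictor.
Strong reading: for every (o,f,a) with handed(o,f,a), signed(a,f).
Restrictor triples: (O1,F2,A1)→signed(A1,F2) ✓  (O1,F2,A3)→signed(A3,F2) ✓  (O1,F3,A3)→signed(A3,F3) ✓  (O1,F6,A1)→signed(A1,F6) ✓  (O2,F2,A1)→signed(A1,F2) ✓  (O2,F2,A2)→signed(A2,F2) ✓  (O2,F3,A2)→signed(A2,F3) ✓  (O2,F4,A3)→signed(A3,F4) ✓  (O3,F1,A2)→signed(A2,F1) ✓  (O3,F4,A3)→signed(A3,F4) ✓
Every restrictor triple satisfies the scope.

True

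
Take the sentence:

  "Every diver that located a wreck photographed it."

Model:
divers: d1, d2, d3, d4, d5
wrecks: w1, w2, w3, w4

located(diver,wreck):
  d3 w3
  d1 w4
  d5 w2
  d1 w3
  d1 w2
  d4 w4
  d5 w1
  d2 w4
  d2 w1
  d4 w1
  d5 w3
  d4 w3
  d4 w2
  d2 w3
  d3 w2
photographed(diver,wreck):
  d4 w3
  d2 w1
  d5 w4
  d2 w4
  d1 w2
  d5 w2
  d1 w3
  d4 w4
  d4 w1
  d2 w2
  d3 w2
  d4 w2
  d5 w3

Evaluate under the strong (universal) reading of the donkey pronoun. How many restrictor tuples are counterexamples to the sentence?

"it" takes "a wreck" as antecedent — a donkey pronoun bound across the clause boundary.
Strong reading: for every (d,w) with located(d,w), photographed(d,w).
Restrictor pairs: (d1,w2) ✓  (d1,w3) ✓  (d1,w4) ✗  (d2,w1) ✓  (d2,w3) ✗  (d2,w4) ✓  (d3,w2) ✓  (d3,w3) ✗  (d4,w1) ✓  (d4,w2) ✓  (d4,w3) ✓  (d4,w4) ✓  (d5,w1) ✗  (d5,w2) ✓  (d5,w3) ✓
Counterexamples (restrictor pairs failing the scope): 4.

4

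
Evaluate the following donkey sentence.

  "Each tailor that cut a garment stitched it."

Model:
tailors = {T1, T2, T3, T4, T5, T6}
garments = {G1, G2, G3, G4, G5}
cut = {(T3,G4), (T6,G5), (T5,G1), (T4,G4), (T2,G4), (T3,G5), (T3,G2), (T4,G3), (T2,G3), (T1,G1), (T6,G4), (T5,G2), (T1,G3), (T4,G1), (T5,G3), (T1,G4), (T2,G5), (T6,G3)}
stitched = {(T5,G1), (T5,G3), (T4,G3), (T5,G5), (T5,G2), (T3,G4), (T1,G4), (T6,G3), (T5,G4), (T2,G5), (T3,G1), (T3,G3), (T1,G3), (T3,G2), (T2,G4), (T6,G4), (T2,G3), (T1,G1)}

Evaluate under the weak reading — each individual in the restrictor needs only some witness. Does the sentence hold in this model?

True

"it" takes "a garment" as antecedent — a donkey pronoun bound across the clause boundary.
Weak reading: every tailor t with some cut-garment has at least one cut-garment g such that stitched(t,g).
Per tailor: T1:✓  T2:✓  T3:✓  T4:✓  T5:✓  T6:✓
Every tailor in the restrictor has a witness.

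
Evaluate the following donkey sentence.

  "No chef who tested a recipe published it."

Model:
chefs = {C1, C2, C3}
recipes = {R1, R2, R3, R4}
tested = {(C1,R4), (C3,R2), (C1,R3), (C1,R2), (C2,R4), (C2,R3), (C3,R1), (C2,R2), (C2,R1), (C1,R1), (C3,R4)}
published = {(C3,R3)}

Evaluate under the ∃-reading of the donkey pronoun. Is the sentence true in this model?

True

"it" takes "a recipe" as antecedent — a donkey pronoun bound across the clause boundary.
Truth condition: for no (c,r) with tested(c,r) does published(c,r) hold.
Restrictor pairs — does the scope hold? (C1,R1):fails  (C1,R2):fails  (C1,R3):fails  (C1,R4):fails  (C2,R1):fails  (C2,R2):fails  (C2,R3):fails  (C2,R4):fails  (C3,R1):fails  (C3,R2):fails  (C3,R4):fails
Scope holds for no restrictor pair, so the sentence is true.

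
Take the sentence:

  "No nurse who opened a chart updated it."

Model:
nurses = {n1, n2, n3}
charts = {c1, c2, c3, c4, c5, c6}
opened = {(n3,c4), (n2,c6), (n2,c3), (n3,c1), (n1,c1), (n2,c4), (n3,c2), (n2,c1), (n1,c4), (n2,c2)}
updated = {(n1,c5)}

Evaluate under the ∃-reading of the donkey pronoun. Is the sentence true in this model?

"it" takes "a chart" as antecedent — a donkey pronoun bound across the clause boundary.
Truth condition: for no (n,c) with opened(n,c) does updated(n,c) hold.
Restrictor pairs — does the scope hold? (n1,c1):fails  (n1,c4):fails  (n2,c1):fails  (n2,c2):fails  (n2,c3):fails  (n2,c4):fails  (n2,c6):fails  (n3,c1):fails  (n3,c2):fails  (n3,c4):fails
Scope holds for no restrictor pair, so the sentence is true.

True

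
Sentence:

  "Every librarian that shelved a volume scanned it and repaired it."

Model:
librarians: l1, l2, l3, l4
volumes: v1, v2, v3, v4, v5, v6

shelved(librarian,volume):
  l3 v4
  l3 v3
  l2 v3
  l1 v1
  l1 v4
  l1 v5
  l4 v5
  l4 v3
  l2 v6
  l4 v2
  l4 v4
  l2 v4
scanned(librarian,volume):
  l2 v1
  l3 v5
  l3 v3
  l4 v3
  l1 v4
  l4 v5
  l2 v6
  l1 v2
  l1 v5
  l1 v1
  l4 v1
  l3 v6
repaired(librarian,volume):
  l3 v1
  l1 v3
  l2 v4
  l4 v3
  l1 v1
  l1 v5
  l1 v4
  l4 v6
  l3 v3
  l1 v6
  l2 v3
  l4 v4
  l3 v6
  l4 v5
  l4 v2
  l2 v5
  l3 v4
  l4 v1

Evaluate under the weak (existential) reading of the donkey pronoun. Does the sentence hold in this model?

"it" takes "a volume" as antecedent — a donkey pronoun bound across the clause boundary.
Weak reading: every librarian l with some shelved-volume has at least one shelved-volume v such that scanned(l,v) ∧ repaired(l,v).
Per librarian: l1:✓  l2:✗  l3:✓  l4:✓
l2 has no witness among its shelved-volumes.

False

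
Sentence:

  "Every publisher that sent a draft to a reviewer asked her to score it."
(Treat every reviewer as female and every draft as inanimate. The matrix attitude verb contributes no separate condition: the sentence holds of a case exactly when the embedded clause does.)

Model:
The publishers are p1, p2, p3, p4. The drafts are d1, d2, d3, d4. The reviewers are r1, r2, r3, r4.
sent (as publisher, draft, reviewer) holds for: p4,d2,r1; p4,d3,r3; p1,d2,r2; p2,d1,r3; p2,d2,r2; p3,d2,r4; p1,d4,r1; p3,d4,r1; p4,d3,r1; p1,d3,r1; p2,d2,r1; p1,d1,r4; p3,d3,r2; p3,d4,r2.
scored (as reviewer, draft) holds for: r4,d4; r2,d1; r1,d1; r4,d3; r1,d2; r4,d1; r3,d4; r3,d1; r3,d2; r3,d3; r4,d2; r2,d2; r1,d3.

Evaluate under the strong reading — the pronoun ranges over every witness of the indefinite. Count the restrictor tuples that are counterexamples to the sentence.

4

"her" takes "a reviewer" as antecedent and "it" takes "a draft"; both are donkey pronouns co-varying with the restrictor.
Strong reading: for every (p,d,r) with sent(p,d,r), scored(r,d).
Restrictor triples: (p1,d1,r4)→scored(r4,d1) ✓  (p1,d2,r2)→scored(r2,d2) ✓  (p1,d3,r1)→scored(r1,d3) ✓  (p1,d4,r1)→scored(r1,d4) ✗  (p2,d1,r3)→scored(r3,d1) ✓  (p2,d2,r1)→scored(r1,d2) ✓  (p2,d2,r2)→scored(r2,d2) ✓  (p3,d2,r4)→scored(r4,d2) ✓  (p3,d3,r2)→scored(r2,d3) ✗  (p3,d4,r1)→scored(r1,d4) ✗  (p3,d4,r2)→scored(r2,d4) ✗  (p4,d2,r1)→scored(r1,d2) ✓  (p4,d3,r1)→scored(r1,d3) ✓  (p4,d3,r3)→scored(r3,d3) ✓
Counterexamples (restrictor triples failing the scope): 4.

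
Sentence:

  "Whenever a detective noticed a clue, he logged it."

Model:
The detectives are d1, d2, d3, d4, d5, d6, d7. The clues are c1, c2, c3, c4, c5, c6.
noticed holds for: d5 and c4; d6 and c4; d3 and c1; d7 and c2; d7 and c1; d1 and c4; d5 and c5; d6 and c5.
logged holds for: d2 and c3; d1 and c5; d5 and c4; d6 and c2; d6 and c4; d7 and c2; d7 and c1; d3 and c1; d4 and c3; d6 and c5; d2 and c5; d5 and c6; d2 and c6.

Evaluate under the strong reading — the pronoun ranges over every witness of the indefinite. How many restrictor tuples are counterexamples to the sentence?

"it" takes "a clue" as antecedent — a donkey pronoun bound across the clause boundary.
Strong reading: for every (d,c) with noticed(d,c), logged(d,c).
Restrictor pairs: (d1,c4) ✗  (d3,c1) ✓  (d5,c4) ✓  (d5,c5) ✗  (d6,c4) ✓  (d6,c5) ✓  (d7,c1) ✓  (d7,c2) ✓
Counterexamples (restrictor pairs failing the scope): 2.

2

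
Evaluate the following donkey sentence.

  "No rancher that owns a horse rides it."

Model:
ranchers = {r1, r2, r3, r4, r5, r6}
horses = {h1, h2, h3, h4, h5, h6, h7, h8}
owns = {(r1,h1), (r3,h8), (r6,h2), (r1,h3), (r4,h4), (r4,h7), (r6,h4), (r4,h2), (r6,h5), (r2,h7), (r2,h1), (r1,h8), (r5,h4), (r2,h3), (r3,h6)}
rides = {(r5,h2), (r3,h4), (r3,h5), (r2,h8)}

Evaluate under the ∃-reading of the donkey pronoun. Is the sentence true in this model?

"it" takes "a horse" as antecedent — a donkey pronoun bound across the clause boundary.
Truth condition: for no (r,h) with owns(r,h) does rides(r,h) hold.
Restrictor pairs — does the scope hold? (r1,h1):fails  (r1,h3):fails  (r1,h8):fails  (r2,h1):fails  (r2,h3):fails  (r2,h7):fails  (r3,h6):fails  (r3,h8):fails  (r4,h2):fails  (r4,h4):fails  (r4,h7):fails  (r5,h4):fails  (r6,h2):fails  (r6,h4):fails  (r6,h5):fails
Scope holds for no restrictor pair, so the sentence is true.

True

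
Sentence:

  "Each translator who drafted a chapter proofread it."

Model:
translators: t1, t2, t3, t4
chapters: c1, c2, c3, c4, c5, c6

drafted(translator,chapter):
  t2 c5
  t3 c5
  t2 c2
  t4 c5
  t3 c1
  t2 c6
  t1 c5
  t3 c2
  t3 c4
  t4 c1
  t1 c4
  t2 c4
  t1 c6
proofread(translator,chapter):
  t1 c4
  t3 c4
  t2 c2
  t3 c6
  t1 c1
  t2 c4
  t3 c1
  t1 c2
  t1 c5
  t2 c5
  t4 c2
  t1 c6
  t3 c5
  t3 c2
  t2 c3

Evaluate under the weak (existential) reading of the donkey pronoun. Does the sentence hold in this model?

"it" takes "a chapter" as antecedent — a donkey pronoun bound across the clause boundary.
Weak reading: every translator t with some drafted-chapter has at least one drafted-chapter c such that proofread(t,c).
Per translator: t1:✓  t2:✓  t3:✓  t4:✗
t4 has no witness among its drafted-chapters.

False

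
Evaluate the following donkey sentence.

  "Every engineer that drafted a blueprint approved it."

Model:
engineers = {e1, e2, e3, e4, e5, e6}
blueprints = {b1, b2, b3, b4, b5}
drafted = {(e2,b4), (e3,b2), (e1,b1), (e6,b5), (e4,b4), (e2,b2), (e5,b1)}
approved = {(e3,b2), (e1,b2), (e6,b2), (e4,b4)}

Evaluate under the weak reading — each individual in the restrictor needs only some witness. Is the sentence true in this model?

False

"it" takes "a blueprint" as antecedent — a donkey pronoun bound across the clause boundary.
Weak reading: every engineer e with some drafted-blueprint has at least one drafted-blueprint b such that approved(e,b).
Per engineer: e1:✗  e2:✗  e3:✓  e4:✓  e5:✗  e6:✗
e1 has no witness among its drafted-blueprints.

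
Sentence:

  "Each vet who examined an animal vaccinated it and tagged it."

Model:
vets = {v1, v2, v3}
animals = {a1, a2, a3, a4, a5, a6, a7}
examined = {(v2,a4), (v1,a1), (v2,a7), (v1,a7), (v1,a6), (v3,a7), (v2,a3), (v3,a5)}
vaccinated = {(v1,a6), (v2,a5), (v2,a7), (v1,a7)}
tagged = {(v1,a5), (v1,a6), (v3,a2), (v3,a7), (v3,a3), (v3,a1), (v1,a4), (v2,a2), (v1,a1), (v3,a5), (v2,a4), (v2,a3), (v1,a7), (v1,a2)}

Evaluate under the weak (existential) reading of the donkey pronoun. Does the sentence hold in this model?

"it" takes "an animal" as antecedent — a donkey pronoun bound across the clause boundary.
Weak reading: every vet v with some examined-animal has at least one examined-animal a such that vaccinated(v,a) ∧ tagged(v,a).
Per vet: v1:✓  v2:✗  v3:✗
v2 has no witness among its examined-animals.

False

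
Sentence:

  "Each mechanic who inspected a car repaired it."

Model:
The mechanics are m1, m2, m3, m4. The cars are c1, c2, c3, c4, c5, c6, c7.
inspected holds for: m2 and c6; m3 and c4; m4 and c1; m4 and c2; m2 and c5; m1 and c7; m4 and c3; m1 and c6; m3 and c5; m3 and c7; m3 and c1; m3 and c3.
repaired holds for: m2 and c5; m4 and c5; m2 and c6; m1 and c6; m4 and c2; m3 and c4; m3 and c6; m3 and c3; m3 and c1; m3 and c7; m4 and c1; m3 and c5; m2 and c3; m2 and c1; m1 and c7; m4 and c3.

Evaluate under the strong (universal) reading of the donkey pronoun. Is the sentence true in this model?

"it" takes "a car" as antecedent — a donkey pronoun bound across the clause boundary.
Strong reading: for every (m,c) with inspected(m,c), repaired(m,c).
Restrictor pairs: (m1,c6) ✓  (m1,c7) ✓  (m2,c5) ✓  (m2,c6) ✓  (m3,c1) ✓  (m3,c3) ✓  (m3,c4) ✓  (m3,c5) ✓  (m3,c7) ✓  (m4,c1) ✓  (m4,c2) ✓  (m4,c3) ✓
Every restrictor pair satisfies the scope.

True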